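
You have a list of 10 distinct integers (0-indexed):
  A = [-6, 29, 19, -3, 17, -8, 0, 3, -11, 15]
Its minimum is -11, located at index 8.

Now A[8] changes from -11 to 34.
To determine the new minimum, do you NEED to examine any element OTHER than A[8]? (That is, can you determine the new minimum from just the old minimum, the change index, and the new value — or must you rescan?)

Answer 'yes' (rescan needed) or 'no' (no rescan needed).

Old min = -11 at index 8
Change at index 8: -11 -> 34
Index 8 WAS the min and new value 34 > old min -11. Must rescan other elements to find the new min.
Needs rescan: yes

Answer: yes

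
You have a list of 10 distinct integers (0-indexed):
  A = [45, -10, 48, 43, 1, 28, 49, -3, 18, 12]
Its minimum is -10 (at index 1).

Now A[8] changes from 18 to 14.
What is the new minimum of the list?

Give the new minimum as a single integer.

Answer: -10

Derivation:
Old min = -10 (at index 1)
Change: A[8] 18 -> 14
Changed element was NOT the old min.
  New min = min(old_min, new_val) = min(-10, 14) = -10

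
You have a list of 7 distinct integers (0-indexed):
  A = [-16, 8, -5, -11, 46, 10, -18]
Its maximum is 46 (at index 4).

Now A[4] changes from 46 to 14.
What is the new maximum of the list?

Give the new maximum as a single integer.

Answer: 14

Derivation:
Old max = 46 (at index 4)
Change: A[4] 46 -> 14
Changed element WAS the max -> may need rescan.
  Max of remaining elements: 10
  New max = max(14, 10) = 14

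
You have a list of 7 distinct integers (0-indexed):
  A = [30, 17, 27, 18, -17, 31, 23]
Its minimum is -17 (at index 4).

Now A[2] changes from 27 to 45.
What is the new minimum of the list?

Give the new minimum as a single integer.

Answer: -17

Derivation:
Old min = -17 (at index 4)
Change: A[2] 27 -> 45
Changed element was NOT the old min.
  New min = min(old_min, new_val) = min(-17, 45) = -17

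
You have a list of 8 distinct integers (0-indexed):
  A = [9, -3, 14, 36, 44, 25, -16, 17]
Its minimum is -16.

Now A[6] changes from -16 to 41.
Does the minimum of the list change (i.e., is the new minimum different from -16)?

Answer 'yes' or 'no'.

Answer: yes

Derivation:
Old min = -16
Change: A[6] -16 -> 41
Changed element was the min; new min must be rechecked.
New min = -3; changed? yes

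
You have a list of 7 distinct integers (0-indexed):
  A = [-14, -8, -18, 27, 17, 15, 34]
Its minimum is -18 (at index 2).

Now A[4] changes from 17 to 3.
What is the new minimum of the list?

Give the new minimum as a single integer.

Old min = -18 (at index 2)
Change: A[4] 17 -> 3
Changed element was NOT the old min.
  New min = min(old_min, new_val) = min(-18, 3) = -18

Answer: -18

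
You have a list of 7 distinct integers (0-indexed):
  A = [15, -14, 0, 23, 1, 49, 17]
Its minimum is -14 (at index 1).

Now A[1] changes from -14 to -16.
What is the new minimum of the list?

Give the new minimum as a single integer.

Answer: -16

Derivation:
Old min = -14 (at index 1)
Change: A[1] -14 -> -16
Changed element WAS the min. Need to check: is -16 still <= all others?
  Min of remaining elements: 0
  New min = min(-16, 0) = -16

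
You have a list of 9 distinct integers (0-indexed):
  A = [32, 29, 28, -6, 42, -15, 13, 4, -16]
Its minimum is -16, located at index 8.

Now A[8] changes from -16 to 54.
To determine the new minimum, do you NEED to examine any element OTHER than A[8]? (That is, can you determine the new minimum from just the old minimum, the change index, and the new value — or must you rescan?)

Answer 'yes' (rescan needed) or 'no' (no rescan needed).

Answer: yes

Derivation:
Old min = -16 at index 8
Change at index 8: -16 -> 54
Index 8 WAS the min and new value 54 > old min -16. Must rescan other elements to find the new min.
Needs rescan: yes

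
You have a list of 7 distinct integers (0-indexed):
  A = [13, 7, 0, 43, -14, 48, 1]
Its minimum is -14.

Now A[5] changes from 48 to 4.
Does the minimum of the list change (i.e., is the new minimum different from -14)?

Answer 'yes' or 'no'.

Old min = -14
Change: A[5] 48 -> 4
Changed element was NOT the min; min changes only if 4 < -14.
New min = -14; changed? no

Answer: no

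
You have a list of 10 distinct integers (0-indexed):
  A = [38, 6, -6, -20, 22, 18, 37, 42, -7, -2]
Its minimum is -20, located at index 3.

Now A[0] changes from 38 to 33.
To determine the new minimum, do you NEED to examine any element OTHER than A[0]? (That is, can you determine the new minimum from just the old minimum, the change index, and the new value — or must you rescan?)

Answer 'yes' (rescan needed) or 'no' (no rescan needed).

Old min = -20 at index 3
Change at index 0: 38 -> 33
Index 0 was NOT the min. New min = min(-20, 33). No rescan of other elements needed.
Needs rescan: no

Answer: no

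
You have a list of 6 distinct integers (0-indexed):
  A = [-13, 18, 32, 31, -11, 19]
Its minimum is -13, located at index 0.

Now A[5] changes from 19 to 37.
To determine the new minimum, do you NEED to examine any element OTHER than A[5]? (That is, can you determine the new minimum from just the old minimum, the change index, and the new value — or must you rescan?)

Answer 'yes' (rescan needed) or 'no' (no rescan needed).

Old min = -13 at index 0
Change at index 5: 19 -> 37
Index 5 was NOT the min. New min = min(-13, 37). No rescan of other elements needed.
Needs rescan: no

Answer: no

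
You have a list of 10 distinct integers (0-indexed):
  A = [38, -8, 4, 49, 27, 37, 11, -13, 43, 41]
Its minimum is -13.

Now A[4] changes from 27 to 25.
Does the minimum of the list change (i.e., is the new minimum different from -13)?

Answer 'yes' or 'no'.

Old min = -13
Change: A[4] 27 -> 25
Changed element was NOT the min; min changes only if 25 < -13.
New min = -13; changed? no

Answer: no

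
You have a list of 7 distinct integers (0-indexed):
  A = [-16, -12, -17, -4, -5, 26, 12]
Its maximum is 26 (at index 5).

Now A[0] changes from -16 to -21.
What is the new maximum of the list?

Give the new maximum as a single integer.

Old max = 26 (at index 5)
Change: A[0] -16 -> -21
Changed element was NOT the old max.
  New max = max(old_max, new_val) = max(26, -21) = 26

Answer: 26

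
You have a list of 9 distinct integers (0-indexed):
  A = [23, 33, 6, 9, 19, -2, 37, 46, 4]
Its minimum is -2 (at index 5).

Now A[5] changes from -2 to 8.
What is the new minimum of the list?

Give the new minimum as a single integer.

Answer: 4

Derivation:
Old min = -2 (at index 5)
Change: A[5] -2 -> 8
Changed element WAS the min. Need to check: is 8 still <= all others?
  Min of remaining elements: 4
  New min = min(8, 4) = 4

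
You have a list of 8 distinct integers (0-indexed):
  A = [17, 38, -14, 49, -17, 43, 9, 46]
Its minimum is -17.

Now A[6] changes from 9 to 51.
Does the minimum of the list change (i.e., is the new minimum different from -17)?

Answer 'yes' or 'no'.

Old min = -17
Change: A[6] 9 -> 51
Changed element was NOT the min; min changes only if 51 < -17.
New min = -17; changed? no

Answer: no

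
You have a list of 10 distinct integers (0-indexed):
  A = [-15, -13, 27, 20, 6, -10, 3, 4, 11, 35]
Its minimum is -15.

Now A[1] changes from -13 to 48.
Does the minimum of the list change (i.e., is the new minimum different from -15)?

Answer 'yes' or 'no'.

Answer: no

Derivation:
Old min = -15
Change: A[1] -13 -> 48
Changed element was NOT the min; min changes only if 48 < -15.
New min = -15; changed? no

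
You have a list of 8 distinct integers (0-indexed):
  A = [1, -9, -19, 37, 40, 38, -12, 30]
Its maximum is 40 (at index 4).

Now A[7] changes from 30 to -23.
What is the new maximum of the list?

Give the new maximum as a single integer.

Answer: 40

Derivation:
Old max = 40 (at index 4)
Change: A[7] 30 -> -23
Changed element was NOT the old max.
  New max = max(old_max, new_val) = max(40, -23) = 40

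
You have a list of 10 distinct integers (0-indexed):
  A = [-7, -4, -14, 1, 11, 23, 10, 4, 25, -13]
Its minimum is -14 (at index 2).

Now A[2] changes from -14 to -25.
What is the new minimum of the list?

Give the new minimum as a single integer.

Answer: -25

Derivation:
Old min = -14 (at index 2)
Change: A[2] -14 -> -25
Changed element WAS the min. Need to check: is -25 still <= all others?
  Min of remaining elements: -13
  New min = min(-25, -13) = -25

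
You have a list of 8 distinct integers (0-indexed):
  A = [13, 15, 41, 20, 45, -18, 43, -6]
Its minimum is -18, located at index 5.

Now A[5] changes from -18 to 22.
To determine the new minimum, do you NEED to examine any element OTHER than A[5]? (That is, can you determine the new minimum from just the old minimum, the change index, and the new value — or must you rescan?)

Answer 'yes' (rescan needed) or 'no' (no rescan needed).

Old min = -18 at index 5
Change at index 5: -18 -> 22
Index 5 WAS the min and new value 22 > old min -18. Must rescan other elements to find the new min.
Needs rescan: yes

Answer: yes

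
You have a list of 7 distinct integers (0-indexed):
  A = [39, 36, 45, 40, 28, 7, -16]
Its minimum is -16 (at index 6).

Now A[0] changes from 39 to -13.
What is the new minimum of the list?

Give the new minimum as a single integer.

Old min = -16 (at index 6)
Change: A[0] 39 -> -13
Changed element was NOT the old min.
  New min = min(old_min, new_val) = min(-16, -13) = -16

Answer: -16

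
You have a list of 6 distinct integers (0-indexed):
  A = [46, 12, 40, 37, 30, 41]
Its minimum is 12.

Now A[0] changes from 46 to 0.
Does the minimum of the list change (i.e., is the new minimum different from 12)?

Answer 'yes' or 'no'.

Old min = 12
Change: A[0] 46 -> 0
Changed element was NOT the min; min changes only if 0 < 12.
New min = 0; changed? yes

Answer: yes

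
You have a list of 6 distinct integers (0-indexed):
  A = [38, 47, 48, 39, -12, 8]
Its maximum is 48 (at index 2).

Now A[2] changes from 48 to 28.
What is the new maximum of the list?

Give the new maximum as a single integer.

Old max = 48 (at index 2)
Change: A[2] 48 -> 28
Changed element WAS the max -> may need rescan.
  Max of remaining elements: 47
  New max = max(28, 47) = 47

Answer: 47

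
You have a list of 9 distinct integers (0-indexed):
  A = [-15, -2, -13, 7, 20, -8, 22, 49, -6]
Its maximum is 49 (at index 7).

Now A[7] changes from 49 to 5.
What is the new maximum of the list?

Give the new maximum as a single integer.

Answer: 22

Derivation:
Old max = 49 (at index 7)
Change: A[7] 49 -> 5
Changed element WAS the max -> may need rescan.
  Max of remaining elements: 22
  New max = max(5, 22) = 22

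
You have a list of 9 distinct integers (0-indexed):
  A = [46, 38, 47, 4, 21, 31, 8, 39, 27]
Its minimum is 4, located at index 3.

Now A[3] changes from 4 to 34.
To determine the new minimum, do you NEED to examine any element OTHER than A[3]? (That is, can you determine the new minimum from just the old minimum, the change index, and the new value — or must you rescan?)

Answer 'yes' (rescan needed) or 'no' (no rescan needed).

Old min = 4 at index 3
Change at index 3: 4 -> 34
Index 3 WAS the min and new value 34 > old min 4. Must rescan other elements to find the new min.
Needs rescan: yes

Answer: yes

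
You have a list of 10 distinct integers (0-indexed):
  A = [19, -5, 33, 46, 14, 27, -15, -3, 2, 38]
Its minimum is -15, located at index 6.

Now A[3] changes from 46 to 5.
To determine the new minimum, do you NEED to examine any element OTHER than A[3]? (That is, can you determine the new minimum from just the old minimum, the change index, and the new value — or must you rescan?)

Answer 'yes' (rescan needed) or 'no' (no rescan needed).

Old min = -15 at index 6
Change at index 3: 46 -> 5
Index 3 was NOT the min. New min = min(-15, 5). No rescan of other elements needed.
Needs rescan: no

Answer: no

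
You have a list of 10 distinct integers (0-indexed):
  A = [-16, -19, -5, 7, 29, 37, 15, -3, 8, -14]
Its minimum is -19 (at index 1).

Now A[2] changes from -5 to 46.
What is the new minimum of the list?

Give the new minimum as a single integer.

Old min = -19 (at index 1)
Change: A[2] -5 -> 46
Changed element was NOT the old min.
  New min = min(old_min, new_val) = min(-19, 46) = -19

Answer: -19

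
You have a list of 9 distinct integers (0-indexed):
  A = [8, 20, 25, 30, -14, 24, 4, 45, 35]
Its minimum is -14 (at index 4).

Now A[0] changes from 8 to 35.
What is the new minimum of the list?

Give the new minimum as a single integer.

Old min = -14 (at index 4)
Change: A[0] 8 -> 35
Changed element was NOT the old min.
  New min = min(old_min, new_val) = min(-14, 35) = -14

Answer: -14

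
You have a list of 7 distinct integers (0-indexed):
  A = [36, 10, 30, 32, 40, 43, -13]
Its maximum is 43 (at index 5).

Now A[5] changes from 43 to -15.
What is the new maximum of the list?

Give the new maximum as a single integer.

Answer: 40

Derivation:
Old max = 43 (at index 5)
Change: A[5] 43 -> -15
Changed element WAS the max -> may need rescan.
  Max of remaining elements: 40
  New max = max(-15, 40) = 40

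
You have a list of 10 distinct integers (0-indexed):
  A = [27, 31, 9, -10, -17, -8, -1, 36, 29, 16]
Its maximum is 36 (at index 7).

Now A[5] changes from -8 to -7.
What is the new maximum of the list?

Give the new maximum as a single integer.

Answer: 36

Derivation:
Old max = 36 (at index 7)
Change: A[5] -8 -> -7
Changed element was NOT the old max.
  New max = max(old_max, new_val) = max(36, -7) = 36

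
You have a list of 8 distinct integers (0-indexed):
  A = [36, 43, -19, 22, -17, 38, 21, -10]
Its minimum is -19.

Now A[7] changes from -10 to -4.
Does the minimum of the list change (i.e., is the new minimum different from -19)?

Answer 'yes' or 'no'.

Answer: no

Derivation:
Old min = -19
Change: A[7] -10 -> -4
Changed element was NOT the min; min changes only if -4 < -19.
New min = -19; changed? no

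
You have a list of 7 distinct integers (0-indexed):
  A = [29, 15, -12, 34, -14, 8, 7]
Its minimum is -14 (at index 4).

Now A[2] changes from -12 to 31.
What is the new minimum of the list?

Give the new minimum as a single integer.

Old min = -14 (at index 4)
Change: A[2] -12 -> 31
Changed element was NOT the old min.
  New min = min(old_min, new_val) = min(-14, 31) = -14

Answer: -14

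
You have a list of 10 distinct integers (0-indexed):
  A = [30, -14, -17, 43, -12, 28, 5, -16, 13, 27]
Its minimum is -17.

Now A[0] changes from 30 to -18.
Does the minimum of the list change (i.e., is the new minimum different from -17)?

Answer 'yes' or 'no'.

Old min = -17
Change: A[0] 30 -> -18
Changed element was NOT the min; min changes only if -18 < -17.
New min = -18; changed? yes

Answer: yes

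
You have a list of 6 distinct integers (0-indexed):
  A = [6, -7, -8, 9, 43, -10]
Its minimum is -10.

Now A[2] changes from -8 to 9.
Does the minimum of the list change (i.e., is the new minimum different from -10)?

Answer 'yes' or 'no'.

Old min = -10
Change: A[2] -8 -> 9
Changed element was NOT the min; min changes only if 9 < -10.
New min = -10; changed? no

Answer: no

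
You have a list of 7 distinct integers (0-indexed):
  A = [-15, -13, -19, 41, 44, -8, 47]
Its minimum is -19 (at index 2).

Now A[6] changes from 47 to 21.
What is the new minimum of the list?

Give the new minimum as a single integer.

Old min = -19 (at index 2)
Change: A[6] 47 -> 21
Changed element was NOT the old min.
  New min = min(old_min, new_val) = min(-19, 21) = -19

Answer: -19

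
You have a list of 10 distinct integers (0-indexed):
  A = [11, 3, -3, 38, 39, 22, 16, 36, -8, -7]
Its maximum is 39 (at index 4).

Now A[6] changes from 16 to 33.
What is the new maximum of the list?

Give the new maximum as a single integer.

Old max = 39 (at index 4)
Change: A[6] 16 -> 33
Changed element was NOT the old max.
  New max = max(old_max, new_val) = max(39, 33) = 39

Answer: 39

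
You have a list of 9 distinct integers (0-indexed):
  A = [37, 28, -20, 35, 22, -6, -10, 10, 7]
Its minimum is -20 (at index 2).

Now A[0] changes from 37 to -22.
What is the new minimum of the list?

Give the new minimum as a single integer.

Answer: -22

Derivation:
Old min = -20 (at index 2)
Change: A[0] 37 -> -22
Changed element was NOT the old min.
  New min = min(old_min, new_val) = min(-20, -22) = -22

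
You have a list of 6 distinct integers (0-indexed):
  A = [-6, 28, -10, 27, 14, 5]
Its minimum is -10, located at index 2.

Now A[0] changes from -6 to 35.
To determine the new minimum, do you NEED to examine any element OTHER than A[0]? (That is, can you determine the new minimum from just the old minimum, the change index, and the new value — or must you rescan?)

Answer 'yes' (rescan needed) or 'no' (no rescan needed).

Answer: no

Derivation:
Old min = -10 at index 2
Change at index 0: -6 -> 35
Index 0 was NOT the min. New min = min(-10, 35). No rescan of other elements needed.
Needs rescan: no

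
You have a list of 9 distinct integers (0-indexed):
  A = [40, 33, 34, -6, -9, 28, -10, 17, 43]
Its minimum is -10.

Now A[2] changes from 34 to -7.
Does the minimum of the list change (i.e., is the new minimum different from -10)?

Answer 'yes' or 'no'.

Answer: no

Derivation:
Old min = -10
Change: A[2] 34 -> -7
Changed element was NOT the min; min changes only if -7 < -10.
New min = -10; changed? no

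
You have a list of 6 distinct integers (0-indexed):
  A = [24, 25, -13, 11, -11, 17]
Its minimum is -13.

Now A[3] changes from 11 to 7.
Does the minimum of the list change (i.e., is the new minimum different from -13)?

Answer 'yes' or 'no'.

Old min = -13
Change: A[3] 11 -> 7
Changed element was NOT the min; min changes only if 7 < -13.
New min = -13; changed? no

Answer: no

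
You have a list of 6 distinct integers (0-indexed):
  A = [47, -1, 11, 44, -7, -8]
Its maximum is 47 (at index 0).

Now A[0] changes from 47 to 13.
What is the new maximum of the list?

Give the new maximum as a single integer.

Answer: 44

Derivation:
Old max = 47 (at index 0)
Change: A[0] 47 -> 13
Changed element WAS the max -> may need rescan.
  Max of remaining elements: 44
  New max = max(13, 44) = 44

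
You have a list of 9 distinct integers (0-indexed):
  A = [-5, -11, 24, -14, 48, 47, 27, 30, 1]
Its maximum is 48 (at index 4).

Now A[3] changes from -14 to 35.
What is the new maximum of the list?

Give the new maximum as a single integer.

Answer: 48

Derivation:
Old max = 48 (at index 4)
Change: A[3] -14 -> 35
Changed element was NOT the old max.
  New max = max(old_max, new_val) = max(48, 35) = 48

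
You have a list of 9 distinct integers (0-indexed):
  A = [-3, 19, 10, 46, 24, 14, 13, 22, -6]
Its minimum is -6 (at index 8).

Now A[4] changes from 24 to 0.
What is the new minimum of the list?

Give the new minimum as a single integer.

Answer: -6

Derivation:
Old min = -6 (at index 8)
Change: A[4] 24 -> 0
Changed element was NOT the old min.
  New min = min(old_min, new_val) = min(-6, 0) = -6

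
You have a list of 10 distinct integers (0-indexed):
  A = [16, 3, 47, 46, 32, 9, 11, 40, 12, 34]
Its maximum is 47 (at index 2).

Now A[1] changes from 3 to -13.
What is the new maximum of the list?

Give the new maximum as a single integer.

Old max = 47 (at index 2)
Change: A[1] 3 -> -13
Changed element was NOT the old max.
  New max = max(old_max, new_val) = max(47, -13) = 47

Answer: 47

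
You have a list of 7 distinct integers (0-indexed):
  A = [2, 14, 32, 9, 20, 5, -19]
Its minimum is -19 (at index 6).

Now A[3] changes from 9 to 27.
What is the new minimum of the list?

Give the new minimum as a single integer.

Answer: -19

Derivation:
Old min = -19 (at index 6)
Change: A[3] 9 -> 27
Changed element was NOT the old min.
  New min = min(old_min, new_val) = min(-19, 27) = -19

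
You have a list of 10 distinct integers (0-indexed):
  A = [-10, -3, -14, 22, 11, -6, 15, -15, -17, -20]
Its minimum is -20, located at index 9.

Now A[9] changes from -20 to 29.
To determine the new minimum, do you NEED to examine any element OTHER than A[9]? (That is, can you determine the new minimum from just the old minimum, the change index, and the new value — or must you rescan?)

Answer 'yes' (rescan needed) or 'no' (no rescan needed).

Old min = -20 at index 9
Change at index 9: -20 -> 29
Index 9 WAS the min and new value 29 > old min -20. Must rescan other elements to find the new min.
Needs rescan: yes

Answer: yes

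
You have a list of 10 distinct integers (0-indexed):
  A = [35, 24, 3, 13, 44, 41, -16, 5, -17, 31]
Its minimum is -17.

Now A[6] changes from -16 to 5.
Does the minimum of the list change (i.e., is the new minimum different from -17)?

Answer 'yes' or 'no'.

Answer: no

Derivation:
Old min = -17
Change: A[6] -16 -> 5
Changed element was NOT the min; min changes only if 5 < -17.
New min = -17; changed? no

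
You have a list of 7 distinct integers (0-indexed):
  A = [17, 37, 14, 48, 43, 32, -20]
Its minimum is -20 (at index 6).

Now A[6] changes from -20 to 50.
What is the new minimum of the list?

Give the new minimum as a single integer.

Answer: 14

Derivation:
Old min = -20 (at index 6)
Change: A[6] -20 -> 50
Changed element WAS the min. Need to check: is 50 still <= all others?
  Min of remaining elements: 14
  New min = min(50, 14) = 14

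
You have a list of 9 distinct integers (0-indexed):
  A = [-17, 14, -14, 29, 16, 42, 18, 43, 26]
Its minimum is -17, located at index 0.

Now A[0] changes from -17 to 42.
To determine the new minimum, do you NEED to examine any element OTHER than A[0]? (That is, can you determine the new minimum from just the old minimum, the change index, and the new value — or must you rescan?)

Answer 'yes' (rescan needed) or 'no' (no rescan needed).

Answer: yes

Derivation:
Old min = -17 at index 0
Change at index 0: -17 -> 42
Index 0 WAS the min and new value 42 > old min -17. Must rescan other elements to find the new min.
Needs rescan: yes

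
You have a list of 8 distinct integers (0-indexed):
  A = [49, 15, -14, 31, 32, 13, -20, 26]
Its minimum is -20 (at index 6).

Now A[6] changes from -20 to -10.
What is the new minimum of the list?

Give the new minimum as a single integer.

Answer: -14

Derivation:
Old min = -20 (at index 6)
Change: A[6] -20 -> -10
Changed element WAS the min. Need to check: is -10 still <= all others?
  Min of remaining elements: -14
  New min = min(-10, -14) = -14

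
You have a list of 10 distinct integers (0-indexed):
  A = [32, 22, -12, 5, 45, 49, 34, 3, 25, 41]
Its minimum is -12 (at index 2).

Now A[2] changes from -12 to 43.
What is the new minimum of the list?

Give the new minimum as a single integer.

Old min = -12 (at index 2)
Change: A[2] -12 -> 43
Changed element WAS the min. Need to check: is 43 still <= all others?
  Min of remaining elements: 3
  New min = min(43, 3) = 3

Answer: 3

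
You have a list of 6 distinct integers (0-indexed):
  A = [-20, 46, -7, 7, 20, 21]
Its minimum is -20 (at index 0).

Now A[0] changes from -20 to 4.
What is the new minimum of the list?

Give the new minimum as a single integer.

Old min = -20 (at index 0)
Change: A[0] -20 -> 4
Changed element WAS the min. Need to check: is 4 still <= all others?
  Min of remaining elements: -7
  New min = min(4, -7) = -7

Answer: -7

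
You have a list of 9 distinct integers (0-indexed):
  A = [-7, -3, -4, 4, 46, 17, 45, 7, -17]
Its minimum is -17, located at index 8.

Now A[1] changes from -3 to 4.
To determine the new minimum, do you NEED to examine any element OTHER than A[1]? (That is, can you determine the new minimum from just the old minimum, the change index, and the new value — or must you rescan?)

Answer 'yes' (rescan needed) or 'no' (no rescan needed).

Answer: no

Derivation:
Old min = -17 at index 8
Change at index 1: -3 -> 4
Index 1 was NOT the min. New min = min(-17, 4). No rescan of other elements needed.
Needs rescan: no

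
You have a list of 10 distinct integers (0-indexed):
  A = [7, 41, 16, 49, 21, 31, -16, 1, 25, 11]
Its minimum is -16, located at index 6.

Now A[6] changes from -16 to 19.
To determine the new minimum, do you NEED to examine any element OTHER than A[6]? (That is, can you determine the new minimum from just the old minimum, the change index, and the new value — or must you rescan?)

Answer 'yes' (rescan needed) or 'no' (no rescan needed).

Answer: yes

Derivation:
Old min = -16 at index 6
Change at index 6: -16 -> 19
Index 6 WAS the min and new value 19 > old min -16. Must rescan other elements to find the new min.
Needs rescan: yes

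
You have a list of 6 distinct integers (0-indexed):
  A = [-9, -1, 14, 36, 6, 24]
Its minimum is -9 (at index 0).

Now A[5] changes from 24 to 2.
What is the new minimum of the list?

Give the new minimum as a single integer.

Answer: -9

Derivation:
Old min = -9 (at index 0)
Change: A[5] 24 -> 2
Changed element was NOT the old min.
  New min = min(old_min, new_val) = min(-9, 2) = -9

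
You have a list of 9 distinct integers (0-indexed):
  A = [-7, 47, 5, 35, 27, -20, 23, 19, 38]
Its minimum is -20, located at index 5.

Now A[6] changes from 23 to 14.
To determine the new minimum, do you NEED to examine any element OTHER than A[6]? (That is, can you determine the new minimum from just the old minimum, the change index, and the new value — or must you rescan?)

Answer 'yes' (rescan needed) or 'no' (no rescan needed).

Answer: no

Derivation:
Old min = -20 at index 5
Change at index 6: 23 -> 14
Index 6 was NOT the min. New min = min(-20, 14). No rescan of other elements needed.
Needs rescan: no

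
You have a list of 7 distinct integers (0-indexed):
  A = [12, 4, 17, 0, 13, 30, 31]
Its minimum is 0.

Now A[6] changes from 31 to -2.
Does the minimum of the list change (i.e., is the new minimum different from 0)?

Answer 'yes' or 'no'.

Answer: yes

Derivation:
Old min = 0
Change: A[6] 31 -> -2
Changed element was NOT the min; min changes only if -2 < 0.
New min = -2; changed? yes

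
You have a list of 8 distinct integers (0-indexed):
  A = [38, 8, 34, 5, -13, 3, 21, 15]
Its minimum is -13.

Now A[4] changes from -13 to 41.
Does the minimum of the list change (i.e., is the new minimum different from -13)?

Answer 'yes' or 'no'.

Answer: yes

Derivation:
Old min = -13
Change: A[4] -13 -> 41
Changed element was the min; new min must be rechecked.
New min = 3; changed? yes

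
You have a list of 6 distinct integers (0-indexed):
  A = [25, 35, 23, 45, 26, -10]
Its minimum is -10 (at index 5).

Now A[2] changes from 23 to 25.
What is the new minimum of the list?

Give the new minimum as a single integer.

Old min = -10 (at index 5)
Change: A[2] 23 -> 25
Changed element was NOT the old min.
  New min = min(old_min, new_val) = min(-10, 25) = -10

Answer: -10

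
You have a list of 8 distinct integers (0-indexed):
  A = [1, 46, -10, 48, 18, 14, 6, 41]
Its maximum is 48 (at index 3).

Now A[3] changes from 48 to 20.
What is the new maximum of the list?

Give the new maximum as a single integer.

Old max = 48 (at index 3)
Change: A[3] 48 -> 20
Changed element WAS the max -> may need rescan.
  Max of remaining elements: 46
  New max = max(20, 46) = 46

Answer: 46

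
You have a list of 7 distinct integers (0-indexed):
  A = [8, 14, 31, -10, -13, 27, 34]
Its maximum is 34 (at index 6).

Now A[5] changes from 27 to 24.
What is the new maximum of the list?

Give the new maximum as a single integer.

Old max = 34 (at index 6)
Change: A[5] 27 -> 24
Changed element was NOT the old max.
  New max = max(old_max, new_val) = max(34, 24) = 34

Answer: 34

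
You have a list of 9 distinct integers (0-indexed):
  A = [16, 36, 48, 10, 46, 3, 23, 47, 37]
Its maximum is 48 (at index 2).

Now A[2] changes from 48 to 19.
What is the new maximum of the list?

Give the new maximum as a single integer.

Answer: 47

Derivation:
Old max = 48 (at index 2)
Change: A[2] 48 -> 19
Changed element WAS the max -> may need rescan.
  Max of remaining elements: 47
  New max = max(19, 47) = 47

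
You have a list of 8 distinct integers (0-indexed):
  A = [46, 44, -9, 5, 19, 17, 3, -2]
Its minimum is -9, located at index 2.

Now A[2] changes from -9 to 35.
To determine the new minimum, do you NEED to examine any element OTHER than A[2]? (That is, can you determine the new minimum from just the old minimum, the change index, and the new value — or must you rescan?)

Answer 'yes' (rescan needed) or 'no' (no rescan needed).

Answer: yes

Derivation:
Old min = -9 at index 2
Change at index 2: -9 -> 35
Index 2 WAS the min and new value 35 > old min -9. Must rescan other elements to find the new min.
Needs rescan: yes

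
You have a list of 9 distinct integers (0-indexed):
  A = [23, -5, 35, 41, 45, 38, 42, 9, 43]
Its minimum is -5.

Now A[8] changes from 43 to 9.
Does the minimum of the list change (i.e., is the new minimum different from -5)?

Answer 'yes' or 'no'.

Old min = -5
Change: A[8] 43 -> 9
Changed element was NOT the min; min changes only if 9 < -5.
New min = -5; changed? no

Answer: no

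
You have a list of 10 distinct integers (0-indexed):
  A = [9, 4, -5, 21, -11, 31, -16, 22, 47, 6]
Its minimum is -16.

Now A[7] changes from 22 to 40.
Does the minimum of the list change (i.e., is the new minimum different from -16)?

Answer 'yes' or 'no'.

Answer: no

Derivation:
Old min = -16
Change: A[7] 22 -> 40
Changed element was NOT the min; min changes only if 40 < -16.
New min = -16; changed? no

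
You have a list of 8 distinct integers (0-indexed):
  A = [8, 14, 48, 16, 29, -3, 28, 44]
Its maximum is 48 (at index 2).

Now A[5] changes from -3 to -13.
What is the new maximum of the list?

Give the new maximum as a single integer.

Answer: 48

Derivation:
Old max = 48 (at index 2)
Change: A[5] -3 -> -13
Changed element was NOT the old max.
  New max = max(old_max, new_val) = max(48, -13) = 48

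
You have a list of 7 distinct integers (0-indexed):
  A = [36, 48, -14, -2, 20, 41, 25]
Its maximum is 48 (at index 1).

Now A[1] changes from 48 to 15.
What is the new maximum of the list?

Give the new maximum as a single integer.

Old max = 48 (at index 1)
Change: A[1] 48 -> 15
Changed element WAS the max -> may need rescan.
  Max of remaining elements: 41
  New max = max(15, 41) = 41

Answer: 41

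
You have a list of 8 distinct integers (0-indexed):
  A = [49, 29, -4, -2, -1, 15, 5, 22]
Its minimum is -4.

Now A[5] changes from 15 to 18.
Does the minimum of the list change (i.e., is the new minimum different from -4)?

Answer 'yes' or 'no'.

Answer: no

Derivation:
Old min = -4
Change: A[5] 15 -> 18
Changed element was NOT the min; min changes only if 18 < -4.
New min = -4; changed? no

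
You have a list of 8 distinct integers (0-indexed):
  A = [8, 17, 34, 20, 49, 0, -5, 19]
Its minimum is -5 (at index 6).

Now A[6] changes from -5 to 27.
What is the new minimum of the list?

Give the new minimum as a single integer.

Answer: 0

Derivation:
Old min = -5 (at index 6)
Change: A[6] -5 -> 27
Changed element WAS the min. Need to check: is 27 still <= all others?
  Min of remaining elements: 0
  New min = min(27, 0) = 0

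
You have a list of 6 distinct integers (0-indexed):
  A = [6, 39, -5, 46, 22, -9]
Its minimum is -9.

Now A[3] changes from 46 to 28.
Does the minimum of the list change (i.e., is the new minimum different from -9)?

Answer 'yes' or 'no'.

Old min = -9
Change: A[3] 46 -> 28
Changed element was NOT the min; min changes only if 28 < -9.
New min = -9; changed? no

Answer: no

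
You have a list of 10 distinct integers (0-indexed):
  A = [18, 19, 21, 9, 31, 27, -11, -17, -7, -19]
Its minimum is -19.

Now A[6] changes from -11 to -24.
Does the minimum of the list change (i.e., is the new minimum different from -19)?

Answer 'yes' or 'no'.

Old min = -19
Change: A[6] -11 -> -24
Changed element was NOT the min; min changes only if -24 < -19.
New min = -24; changed? yes

Answer: yes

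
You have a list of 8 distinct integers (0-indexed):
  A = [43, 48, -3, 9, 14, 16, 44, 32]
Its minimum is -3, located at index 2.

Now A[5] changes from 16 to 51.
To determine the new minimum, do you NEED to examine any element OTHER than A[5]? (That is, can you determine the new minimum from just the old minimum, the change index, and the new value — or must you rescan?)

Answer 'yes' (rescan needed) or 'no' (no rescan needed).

Old min = -3 at index 2
Change at index 5: 16 -> 51
Index 5 was NOT the min. New min = min(-3, 51). No rescan of other elements needed.
Needs rescan: no

Answer: no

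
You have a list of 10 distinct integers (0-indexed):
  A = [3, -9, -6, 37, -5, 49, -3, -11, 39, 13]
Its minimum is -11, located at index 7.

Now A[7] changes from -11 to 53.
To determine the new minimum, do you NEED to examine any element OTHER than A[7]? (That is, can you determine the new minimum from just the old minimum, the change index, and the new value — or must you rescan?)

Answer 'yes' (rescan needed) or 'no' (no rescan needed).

Answer: yes

Derivation:
Old min = -11 at index 7
Change at index 7: -11 -> 53
Index 7 WAS the min and new value 53 > old min -11. Must rescan other elements to find the new min.
Needs rescan: yes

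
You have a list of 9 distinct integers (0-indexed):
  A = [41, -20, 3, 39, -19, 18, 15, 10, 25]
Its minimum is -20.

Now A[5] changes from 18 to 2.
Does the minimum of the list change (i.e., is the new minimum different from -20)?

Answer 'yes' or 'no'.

Answer: no

Derivation:
Old min = -20
Change: A[5] 18 -> 2
Changed element was NOT the min; min changes only if 2 < -20.
New min = -20; changed? no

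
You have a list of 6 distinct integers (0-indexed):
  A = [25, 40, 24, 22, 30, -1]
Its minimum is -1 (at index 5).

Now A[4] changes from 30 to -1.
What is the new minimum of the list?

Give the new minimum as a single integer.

Old min = -1 (at index 5)
Change: A[4] 30 -> -1
Changed element was NOT the old min.
  New min = min(old_min, new_val) = min(-1, -1) = -1

Answer: -1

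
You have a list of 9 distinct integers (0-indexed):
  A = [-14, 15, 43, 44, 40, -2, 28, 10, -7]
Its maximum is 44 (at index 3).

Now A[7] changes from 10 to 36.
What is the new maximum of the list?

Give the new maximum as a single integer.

Old max = 44 (at index 3)
Change: A[7] 10 -> 36
Changed element was NOT the old max.
  New max = max(old_max, new_val) = max(44, 36) = 44

Answer: 44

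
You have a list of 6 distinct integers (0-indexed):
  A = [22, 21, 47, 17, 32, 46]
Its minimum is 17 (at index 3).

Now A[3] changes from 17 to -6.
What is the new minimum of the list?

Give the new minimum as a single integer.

Old min = 17 (at index 3)
Change: A[3] 17 -> -6
Changed element WAS the min. Need to check: is -6 still <= all others?
  Min of remaining elements: 21
  New min = min(-6, 21) = -6

Answer: -6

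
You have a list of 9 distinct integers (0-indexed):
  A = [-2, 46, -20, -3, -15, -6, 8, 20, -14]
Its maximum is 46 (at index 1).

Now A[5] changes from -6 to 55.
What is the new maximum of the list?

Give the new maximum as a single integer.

Answer: 55

Derivation:
Old max = 46 (at index 1)
Change: A[5] -6 -> 55
Changed element was NOT the old max.
  New max = max(old_max, new_val) = max(46, 55) = 55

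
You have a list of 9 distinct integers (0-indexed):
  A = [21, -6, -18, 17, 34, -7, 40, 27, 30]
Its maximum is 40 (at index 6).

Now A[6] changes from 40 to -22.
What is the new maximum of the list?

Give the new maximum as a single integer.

Answer: 34

Derivation:
Old max = 40 (at index 6)
Change: A[6] 40 -> -22
Changed element WAS the max -> may need rescan.
  Max of remaining elements: 34
  New max = max(-22, 34) = 34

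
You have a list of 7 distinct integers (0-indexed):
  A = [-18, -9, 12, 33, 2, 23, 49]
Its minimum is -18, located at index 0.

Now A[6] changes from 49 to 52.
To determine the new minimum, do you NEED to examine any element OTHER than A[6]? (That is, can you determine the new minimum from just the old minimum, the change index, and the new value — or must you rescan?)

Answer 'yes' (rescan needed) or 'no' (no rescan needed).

Old min = -18 at index 0
Change at index 6: 49 -> 52
Index 6 was NOT the min. New min = min(-18, 52). No rescan of other elements needed.
Needs rescan: no

Answer: no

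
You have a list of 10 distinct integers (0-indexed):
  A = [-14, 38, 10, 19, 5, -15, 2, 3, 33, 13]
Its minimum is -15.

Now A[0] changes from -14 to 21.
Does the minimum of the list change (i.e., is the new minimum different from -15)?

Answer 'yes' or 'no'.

Old min = -15
Change: A[0] -14 -> 21
Changed element was NOT the min; min changes only if 21 < -15.
New min = -15; changed? no

Answer: no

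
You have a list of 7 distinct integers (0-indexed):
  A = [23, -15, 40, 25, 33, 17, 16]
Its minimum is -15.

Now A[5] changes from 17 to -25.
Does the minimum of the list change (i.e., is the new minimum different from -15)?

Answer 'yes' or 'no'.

Old min = -15
Change: A[5] 17 -> -25
Changed element was NOT the min; min changes only if -25 < -15.
New min = -25; changed? yes

Answer: yes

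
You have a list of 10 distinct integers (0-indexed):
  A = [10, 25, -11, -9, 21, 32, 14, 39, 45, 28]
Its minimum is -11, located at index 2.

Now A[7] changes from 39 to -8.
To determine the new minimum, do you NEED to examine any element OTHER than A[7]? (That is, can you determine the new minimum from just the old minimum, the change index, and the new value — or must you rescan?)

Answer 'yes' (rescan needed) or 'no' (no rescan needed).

Answer: no

Derivation:
Old min = -11 at index 2
Change at index 7: 39 -> -8
Index 7 was NOT the min. New min = min(-11, -8). No rescan of other elements needed.
Needs rescan: no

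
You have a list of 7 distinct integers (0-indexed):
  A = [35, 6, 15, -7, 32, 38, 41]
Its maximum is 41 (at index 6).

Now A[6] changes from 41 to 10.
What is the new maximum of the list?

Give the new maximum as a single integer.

Old max = 41 (at index 6)
Change: A[6] 41 -> 10
Changed element WAS the max -> may need rescan.
  Max of remaining elements: 38
  New max = max(10, 38) = 38

Answer: 38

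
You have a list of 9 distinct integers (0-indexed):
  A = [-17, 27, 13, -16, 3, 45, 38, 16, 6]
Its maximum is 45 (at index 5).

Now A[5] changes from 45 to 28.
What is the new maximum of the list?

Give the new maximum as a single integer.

Old max = 45 (at index 5)
Change: A[5] 45 -> 28
Changed element WAS the max -> may need rescan.
  Max of remaining elements: 38
  New max = max(28, 38) = 38

Answer: 38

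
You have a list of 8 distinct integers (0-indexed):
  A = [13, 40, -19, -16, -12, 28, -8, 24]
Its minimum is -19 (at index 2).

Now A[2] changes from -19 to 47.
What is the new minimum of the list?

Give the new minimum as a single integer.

Old min = -19 (at index 2)
Change: A[2] -19 -> 47
Changed element WAS the min. Need to check: is 47 still <= all others?
  Min of remaining elements: -16
  New min = min(47, -16) = -16

Answer: -16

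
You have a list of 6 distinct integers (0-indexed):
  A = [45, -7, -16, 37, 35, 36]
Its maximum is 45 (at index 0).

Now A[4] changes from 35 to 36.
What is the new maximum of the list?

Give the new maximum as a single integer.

Answer: 45

Derivation:
Old max = 45 (at index 0)
Change: A[4] 35 -> 36
Changed element was NOT the old max.
  New max = max(old_max, new_val) = max(45, 36) = 45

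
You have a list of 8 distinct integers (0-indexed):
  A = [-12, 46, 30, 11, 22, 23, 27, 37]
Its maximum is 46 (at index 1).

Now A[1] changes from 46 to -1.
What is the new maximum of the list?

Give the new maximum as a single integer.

Old max = 46 (at index 1)
Change: A[1] 46 -> -1
Changed element WAS the max -> may need rescan.
  Max of remaining elements: 37
  New max = max(-1, 37) = 37

Answer: 37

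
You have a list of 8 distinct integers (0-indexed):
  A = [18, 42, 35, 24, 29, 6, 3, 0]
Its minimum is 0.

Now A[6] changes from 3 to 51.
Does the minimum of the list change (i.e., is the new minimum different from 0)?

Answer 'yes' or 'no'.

Old min = 0
Change: A[6] 3 -> 51
Changed element was NOT the min; min changes only if 51 < 0.
New min = 0; changed? no

Answer: no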